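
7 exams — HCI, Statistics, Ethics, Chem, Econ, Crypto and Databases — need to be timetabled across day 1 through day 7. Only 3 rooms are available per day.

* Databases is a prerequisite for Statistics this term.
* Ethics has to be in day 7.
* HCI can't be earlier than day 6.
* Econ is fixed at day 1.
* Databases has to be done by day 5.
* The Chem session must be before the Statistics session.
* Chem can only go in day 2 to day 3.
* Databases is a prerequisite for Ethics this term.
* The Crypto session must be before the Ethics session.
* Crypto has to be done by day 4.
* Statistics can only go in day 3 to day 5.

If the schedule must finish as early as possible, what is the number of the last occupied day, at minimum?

7

The precedence chain requires at least 2 distinct days.
With at most 3 per day and 7 exams, at least 3 days are needed.
Ethics can't be placed before day 7, so the schedule must run through at least day 7.
7 works (last occupied day: day 7): for example Statistics=day 3; Crypto=day 1; Econ=day 1; Ethics=day 7; HCI=day 6; Chem=day 2; Databases=day 1.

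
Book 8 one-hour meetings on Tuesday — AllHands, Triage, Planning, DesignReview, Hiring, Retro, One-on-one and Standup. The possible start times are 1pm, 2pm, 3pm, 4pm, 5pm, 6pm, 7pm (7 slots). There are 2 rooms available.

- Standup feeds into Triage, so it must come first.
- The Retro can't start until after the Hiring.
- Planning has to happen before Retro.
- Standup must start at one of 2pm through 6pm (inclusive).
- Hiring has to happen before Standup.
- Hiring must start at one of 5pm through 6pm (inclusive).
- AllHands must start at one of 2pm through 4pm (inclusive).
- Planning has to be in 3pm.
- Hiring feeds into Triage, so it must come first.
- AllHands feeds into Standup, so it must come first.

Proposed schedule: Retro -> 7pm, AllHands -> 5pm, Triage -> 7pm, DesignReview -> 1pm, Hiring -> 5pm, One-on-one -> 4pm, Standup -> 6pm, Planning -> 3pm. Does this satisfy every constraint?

No — it violates: AllHands must start at one of 2pm through 4pm (inclusive)

Planning has to be in 3pm — holds.
Hiring feeds into Triage, so it must come first — holds.
AllHands must start at one of 2pm through 4pm (inclusive) — violated.
There are 2 rooms available — holds.
Hiring has to happen before Standup — holds.
Planning has to happen before Retro — holds.
Standup feeds into Triage, so it must come first — holds.
The Retro can't start until after the Hiring — holds.
AllHands feeds into Standup, so it must come first — holds.
Hiring must start at one of 5pm through 6pm (inclusive) — holds.
Standup must start at one of 2pm through 6pm (inclusive) — holds.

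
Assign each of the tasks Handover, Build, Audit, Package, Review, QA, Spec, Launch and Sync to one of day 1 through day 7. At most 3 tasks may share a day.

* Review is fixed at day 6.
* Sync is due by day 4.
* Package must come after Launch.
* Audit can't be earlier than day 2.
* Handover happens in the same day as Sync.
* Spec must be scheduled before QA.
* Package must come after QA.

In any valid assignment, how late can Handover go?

Handover must be in the same day as Sync, which can't be after day 4, so Handover is at most day 4.
Handover at day 4 is achievable: Audit -> day 2, Sync -> day 4, Package -> day 3, Review -> day 6, Build -> day 1, Spec -> day 1, Launch -> day 1, Handover -> day 4, QA -> day 2.

day 4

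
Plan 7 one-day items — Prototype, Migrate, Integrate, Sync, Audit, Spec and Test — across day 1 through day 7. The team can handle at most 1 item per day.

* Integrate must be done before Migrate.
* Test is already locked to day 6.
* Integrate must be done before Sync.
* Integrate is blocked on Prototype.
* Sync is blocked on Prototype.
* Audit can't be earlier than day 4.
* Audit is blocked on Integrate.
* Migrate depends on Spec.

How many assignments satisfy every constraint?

Splitting on Prototype: it can be day 1 (15), day 2 (6). Listing each branch's schedules as (Migrate, Integrate, Sync, Audit, Spec, Test) by day number:
Prototype=day 1: (4,2,5,7,3,6) (4,2,7,5,3,6) (4,3,5,7,2,6) (4,3,7,5,2,6) (5,2,3,7,4,6) (5,2,4,7,3,6) (5,2,7,4,3,6) (5,3,4,7,2,6) (5,3,7,4,2,6) (7,2,3,4,5,6) (7,2,3,5,4,6) (7,2,4,5,3,6) (7,2,5,4,3,6) (7,3,4,5,2,6) (7,3,5,4,2,6) — 15.
Prototype=day 2: (4,3,5,7,1,6) (4,3,7,5,1,6) (5,3,4,7,1,6) (5,3,7,4,1,6) (7,3,4,5,1,6) (7,3,5,4,1,6) — 6.
Summing: 15 + 6 = 21.

21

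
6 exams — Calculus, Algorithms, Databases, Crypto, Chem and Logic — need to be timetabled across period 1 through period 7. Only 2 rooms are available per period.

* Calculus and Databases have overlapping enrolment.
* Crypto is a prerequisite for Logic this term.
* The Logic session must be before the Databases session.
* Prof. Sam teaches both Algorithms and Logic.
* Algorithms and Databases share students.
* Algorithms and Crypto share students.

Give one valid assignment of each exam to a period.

Databases -> period 3, Logic -> period 2, Algorithms -> period 4, Crypto -> period 1, Chem -> period 2, Calculus -> period 1

Checking: Logic(period 2) before Databases(period 3); Crypto(period 1) before Logic(period 2); Algorithms(period 4) != Crypto(period 1); Algorithms(period 4) != Logic(period 2); Algorithms(period 4) != Databases(period 3); Calculus(period 1) != Databases(period 3); max 2 per period (cap 2).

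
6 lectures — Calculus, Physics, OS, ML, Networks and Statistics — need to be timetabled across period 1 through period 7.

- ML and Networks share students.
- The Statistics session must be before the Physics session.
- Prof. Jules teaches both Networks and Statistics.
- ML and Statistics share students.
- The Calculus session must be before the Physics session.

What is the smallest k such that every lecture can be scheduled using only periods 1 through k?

The precedence chain requires at least 2 distinct periods.
Could 2 periods be enough, i.e. nothing placed later than period 2? No: Physics must come after Calculus (at period 1 or later) → {period 2}; Statistics must come before Physics (at period 2 or earlier) → {period 1}; Networks can't share with Statistics (period 1) → {period 2}; ML can't share with Networks (period 2) → {period 1}; Statistics can't share with ML (period 1) → nothing is left.
So 2 periods is not enough.
3 works (last occupied period: period 3): for example Physics in period 2; OS in period 1; Statistics in period 1; Networks in period 3; ML in period 2; Calculus in period 1.

3 periods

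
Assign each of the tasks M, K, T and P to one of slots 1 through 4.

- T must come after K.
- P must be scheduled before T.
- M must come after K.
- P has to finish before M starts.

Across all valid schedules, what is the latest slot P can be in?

Downstream work caps P at 3.
P at 3 is achievable: K=1, M=4, T=4, P=3.

3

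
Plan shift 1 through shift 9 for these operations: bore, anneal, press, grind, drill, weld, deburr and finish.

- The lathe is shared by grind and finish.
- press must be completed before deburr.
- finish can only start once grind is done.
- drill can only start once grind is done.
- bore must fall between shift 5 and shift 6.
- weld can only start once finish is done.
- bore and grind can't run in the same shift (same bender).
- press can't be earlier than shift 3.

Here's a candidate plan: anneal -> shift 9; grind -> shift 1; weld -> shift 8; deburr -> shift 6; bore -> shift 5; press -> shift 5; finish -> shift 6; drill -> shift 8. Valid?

The lathe is shared by grind and finish — holds.
bore and grind can't run in the same shift (same bender) — holds.
finish can only start once grind is done — holds.
weld can only start once finish is done — holds.
press must be completed before deburr — holds.
drill can only start once grind is done — holds.
press can't be earlier than shift 3 — holds.
bore must fall between shift 5 and shift 6 — holds.

Yes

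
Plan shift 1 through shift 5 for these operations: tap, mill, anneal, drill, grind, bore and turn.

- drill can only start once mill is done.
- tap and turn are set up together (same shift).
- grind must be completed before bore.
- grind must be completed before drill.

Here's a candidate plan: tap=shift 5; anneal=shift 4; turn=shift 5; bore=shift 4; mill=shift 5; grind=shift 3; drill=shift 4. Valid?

Invalid. drill can only start once mill is done.

grind must be completed before bore — holds.
drill can only start once mill is done — violated.
tap and turn are set up together (same shift) — holds.
grind must be completed before drill — holds.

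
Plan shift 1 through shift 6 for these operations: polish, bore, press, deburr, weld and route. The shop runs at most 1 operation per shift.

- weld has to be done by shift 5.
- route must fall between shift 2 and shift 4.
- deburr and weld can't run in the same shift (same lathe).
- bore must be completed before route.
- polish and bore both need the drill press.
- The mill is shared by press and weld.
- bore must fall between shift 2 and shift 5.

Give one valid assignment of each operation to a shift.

deburr=shift 6, bore=shift 2, polish=shift 4, press=shift 5, route=shift 3, weld=shift 1

Checking: bore(shift 2) before route(shift 3); polish(shift 4) != bore(shift 2); deburr(shift 6) != weld(shift 1); press(shift 5) != weld(shift 1); bore=shift 2 in [shift 2,shift 5]; weld=shift 1 in [shift 1,shift 5]; route=shift 3 in [shift 2,shift 4]; max 1 per shift (cap 1).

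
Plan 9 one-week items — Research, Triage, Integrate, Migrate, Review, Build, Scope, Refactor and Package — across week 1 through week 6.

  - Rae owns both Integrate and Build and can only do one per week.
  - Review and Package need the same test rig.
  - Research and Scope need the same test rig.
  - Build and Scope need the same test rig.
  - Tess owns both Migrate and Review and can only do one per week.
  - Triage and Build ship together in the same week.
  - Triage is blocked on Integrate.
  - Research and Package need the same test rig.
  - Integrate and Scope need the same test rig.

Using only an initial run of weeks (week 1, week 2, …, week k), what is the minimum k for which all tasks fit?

The precedence chain requires at least 2 distinct weeks.
Could 2 weeks be enough, i.e. nothing placed later than week 2? No: Triage must come after Integrate (at week 1 or later) → {week 2}; Integrate must come before Triage (at week 2 or earlier) → {week 1}; Build must be in the same week as Triage (in {week 2}) → {week 2}; Scope can't share with Integrate (week 1) → {week 2}; Scope can't share with Build (week 2) → nothing is left.
So 2 weeks is not enough.
3 works (last occupied week: week 3): for example Scope in week 3; Migrate in week 1; Integrate in week 1; Package in week 3; Triage in week 2; Refactor in week 1; Review in week 2; Build in week 2; Research in week 1.

3 weeks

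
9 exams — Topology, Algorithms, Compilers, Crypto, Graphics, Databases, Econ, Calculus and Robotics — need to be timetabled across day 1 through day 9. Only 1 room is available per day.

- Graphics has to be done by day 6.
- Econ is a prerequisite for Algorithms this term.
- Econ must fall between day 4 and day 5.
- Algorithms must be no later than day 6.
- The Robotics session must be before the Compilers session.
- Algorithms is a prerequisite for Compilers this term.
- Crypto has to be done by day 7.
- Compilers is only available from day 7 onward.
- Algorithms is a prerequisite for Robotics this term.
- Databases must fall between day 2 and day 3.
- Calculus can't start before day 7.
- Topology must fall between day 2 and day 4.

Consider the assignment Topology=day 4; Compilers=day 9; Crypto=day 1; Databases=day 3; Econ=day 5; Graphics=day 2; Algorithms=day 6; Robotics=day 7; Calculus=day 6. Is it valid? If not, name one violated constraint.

Compilers is only available from day 7 onward — holds.
Crypto has to be done by day 7 — holds.
Econ must fall between day 4 and day 5 — holds.
Calculus can't start before day 7 — violated.
Databases must fall between day 2 and day 3 — holds.
The Robotics session must be before the Compilers session — holds.
Econ is a prerequisite for Algorithms this term — holds.
Algorithms must be no later than day 6 — holds.
Topology must fall between day 2 and day 4 — holds.
Graphics has to be done by day 6 — holds.
Only 1 room is available per day — violated.
Algorithms is a prerequisite for Compilers this term — holds.
Algorithms is a prerequisite for Robotics this term — holds.

No — it violates: Calculus can't start before day 7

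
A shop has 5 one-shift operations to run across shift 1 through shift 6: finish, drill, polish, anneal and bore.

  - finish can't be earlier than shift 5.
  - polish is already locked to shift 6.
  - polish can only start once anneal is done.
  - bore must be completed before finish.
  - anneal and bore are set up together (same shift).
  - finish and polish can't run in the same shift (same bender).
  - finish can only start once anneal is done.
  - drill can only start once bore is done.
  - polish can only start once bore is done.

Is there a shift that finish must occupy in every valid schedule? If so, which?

shift 5

finish's window is shift 5–shift 6.
polish is fixed at shift 6, and finish can't share a shift with polish.
So finish must be shift 5.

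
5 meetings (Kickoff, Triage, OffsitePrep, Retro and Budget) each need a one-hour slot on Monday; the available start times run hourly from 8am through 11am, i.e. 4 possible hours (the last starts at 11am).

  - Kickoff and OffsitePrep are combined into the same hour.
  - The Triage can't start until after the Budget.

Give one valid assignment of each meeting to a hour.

Triage=9am, OffsitePrep=8am, Retro=8am, Kickoff=8am, Budget=8am

Checking: Budget(8am) before Triage(9am); Kickoff = OffsitePrep = 8am.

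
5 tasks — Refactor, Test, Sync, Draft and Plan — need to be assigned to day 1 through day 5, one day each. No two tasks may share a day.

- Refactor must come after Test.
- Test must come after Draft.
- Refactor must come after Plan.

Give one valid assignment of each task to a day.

Sync -> day 5, Test -> day 2, Plan -> day 3, Refactor -> day 4, Draft -> day 1

Checking: Draft(day 1) before Test(day 2); Test(day 2) before Refactor(day 4); Plan(day 3) before Refactor(day 4); max 1 per day (cap 1).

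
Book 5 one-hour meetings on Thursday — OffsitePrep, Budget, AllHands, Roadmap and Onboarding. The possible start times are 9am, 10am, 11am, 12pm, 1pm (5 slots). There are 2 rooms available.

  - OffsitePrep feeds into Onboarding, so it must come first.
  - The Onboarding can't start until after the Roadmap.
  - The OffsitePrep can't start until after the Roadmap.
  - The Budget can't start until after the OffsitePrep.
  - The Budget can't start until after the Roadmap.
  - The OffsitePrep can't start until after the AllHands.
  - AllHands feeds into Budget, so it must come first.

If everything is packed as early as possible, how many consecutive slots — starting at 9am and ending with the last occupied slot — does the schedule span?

3 slots

The precedence chain requires at least 3 distinct slots.
With at most 2 per slot and 5 meetings, at least 3 slots are needed.
3 works (last occupied slot: 11am): for example AllHands -> 9am; OffsitePrep -> 10am; Roadmap -> 9am; Onboarding -> 11am; Budget -> 11am.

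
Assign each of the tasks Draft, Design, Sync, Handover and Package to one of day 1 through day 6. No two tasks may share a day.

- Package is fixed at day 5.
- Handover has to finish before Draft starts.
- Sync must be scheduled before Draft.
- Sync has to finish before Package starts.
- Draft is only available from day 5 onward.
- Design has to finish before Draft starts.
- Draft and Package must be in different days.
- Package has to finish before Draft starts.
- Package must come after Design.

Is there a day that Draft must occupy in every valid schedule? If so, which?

day 6

Draft's window is day 5–day 6.
Package is fixed at day 5, and Draft can't share a day with Package.
So Draft must be day 6.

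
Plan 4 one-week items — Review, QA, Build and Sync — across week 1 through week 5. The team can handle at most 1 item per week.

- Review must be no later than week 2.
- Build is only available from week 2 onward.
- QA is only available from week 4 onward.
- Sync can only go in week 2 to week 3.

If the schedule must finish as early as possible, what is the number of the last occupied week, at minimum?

With at most 1 per week and 4 work items, at least 4 weeks are needed.
QA can't be placed before week 4, so the schedule must run through at least week 4.
4 works (last occupied week: week 4): for example Review=week 1; Sync=week 2; QA=week 4; Build=week 3.

4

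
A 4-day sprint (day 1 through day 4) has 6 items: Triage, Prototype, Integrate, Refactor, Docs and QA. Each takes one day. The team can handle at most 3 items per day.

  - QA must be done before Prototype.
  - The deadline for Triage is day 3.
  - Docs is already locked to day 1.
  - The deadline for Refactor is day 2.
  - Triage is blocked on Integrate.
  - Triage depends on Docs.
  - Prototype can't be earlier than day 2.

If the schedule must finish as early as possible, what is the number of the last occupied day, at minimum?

day 2

The precedence chain requires at least 2 distinct days.
With at most 3 per day and 6 work items, at least 2 days are needed.
2 works (last occupied day: day 2): for example Prototype in day 2, Refactor in day 2, Triage in day 2, Docs in day 1, QA in day 1, Integrate in day 1.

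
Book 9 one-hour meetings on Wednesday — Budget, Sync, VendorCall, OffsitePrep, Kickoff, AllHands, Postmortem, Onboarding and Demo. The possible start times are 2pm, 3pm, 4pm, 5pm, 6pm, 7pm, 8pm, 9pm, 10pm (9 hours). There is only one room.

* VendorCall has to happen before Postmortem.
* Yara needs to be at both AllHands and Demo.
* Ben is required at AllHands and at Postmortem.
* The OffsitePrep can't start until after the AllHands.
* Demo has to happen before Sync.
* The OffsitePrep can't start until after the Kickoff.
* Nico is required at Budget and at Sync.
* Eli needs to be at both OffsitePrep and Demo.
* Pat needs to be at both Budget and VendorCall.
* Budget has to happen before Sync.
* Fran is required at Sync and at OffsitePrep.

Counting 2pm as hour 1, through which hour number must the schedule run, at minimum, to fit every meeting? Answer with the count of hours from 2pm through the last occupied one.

9 hours

The precedence chain requires at least 2 distinct hours.
With at most 1 per hour and 9 meetings, at least 9 hours are needed.
9 works (last occupied hour: 10pm): for example OffsitePrep in 7pm, Budget in 2pm, VendorCall in 8pm, Demo in 3pm, Sync in 4pm, Postmortem in 9pm, AllHands in 6pm, Onboarding in 10pm, Kickoff in 5pm.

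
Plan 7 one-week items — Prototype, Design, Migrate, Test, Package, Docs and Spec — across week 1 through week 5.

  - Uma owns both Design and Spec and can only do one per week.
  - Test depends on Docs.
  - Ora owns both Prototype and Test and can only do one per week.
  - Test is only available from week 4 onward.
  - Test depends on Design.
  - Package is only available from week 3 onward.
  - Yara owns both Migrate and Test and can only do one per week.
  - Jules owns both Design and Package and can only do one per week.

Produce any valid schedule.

Prototype=week 1; Migrate=week 1; Spec=week 2; Design=week 1; Package=week 3; Docs=week 1; Test=week 4

Checking: Design(week 1) before Test(week 4); Docs(week 1) before Test(week 4); Design(week 1) != Package(week 3); Design(week 1) != Spec(week 2); Prototype(week 1) != Test(week 4); Migrate(week 1) != Test(week 4); Test=week 4 in [week 4,week 5]; Package=week 3 in [week 3,week 5].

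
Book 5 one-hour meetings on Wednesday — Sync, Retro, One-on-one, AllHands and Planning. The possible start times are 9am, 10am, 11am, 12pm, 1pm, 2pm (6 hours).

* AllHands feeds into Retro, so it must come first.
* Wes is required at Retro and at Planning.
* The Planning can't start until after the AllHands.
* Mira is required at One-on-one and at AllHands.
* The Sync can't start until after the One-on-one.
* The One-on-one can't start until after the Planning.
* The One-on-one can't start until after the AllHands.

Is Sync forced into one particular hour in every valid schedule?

Sync can be 12pm (e.g. Planning -> 10am; Retro -> 11am; One-on-one -> 11am; AllHands -> 9am; Sync -> 12pm) or 1pm (e.g. Retro=11am; Sync=1pm; AllHands=9am; One-on-one=11am; Planning=10am).

No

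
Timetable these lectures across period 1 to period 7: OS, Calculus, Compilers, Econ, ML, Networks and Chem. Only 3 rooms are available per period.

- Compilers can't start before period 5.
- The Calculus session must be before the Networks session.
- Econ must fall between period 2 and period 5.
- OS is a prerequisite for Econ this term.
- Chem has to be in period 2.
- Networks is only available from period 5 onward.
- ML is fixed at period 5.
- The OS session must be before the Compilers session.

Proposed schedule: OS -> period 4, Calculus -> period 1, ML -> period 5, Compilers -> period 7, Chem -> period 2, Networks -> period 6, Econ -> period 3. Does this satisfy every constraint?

No — it violates: OS is a prerequisite for Econ this term

Compilers can't start before period 5 — holds.
ML is fixed at period 5 — holds.
Chem has to be in period 2 — holds.
The Calculus session must be before the Networks session — holds.
The OS session must be before the Compilers session — holds.
OS is a prerequisite for Econ this term — violated.
Networks is only available from period 5 onward — holds.
Only 3 rooms are available per period — holds.
Econ must fall between period 2 and period 5 — holds.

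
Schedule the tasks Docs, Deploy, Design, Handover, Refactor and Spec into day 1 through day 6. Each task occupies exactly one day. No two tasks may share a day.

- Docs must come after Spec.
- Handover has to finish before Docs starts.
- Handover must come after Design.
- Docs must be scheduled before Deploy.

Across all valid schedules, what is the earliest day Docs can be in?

day 4

Precedence pushes Docs to at least day 3; downstream work caps Docs at day 5.
Docs at day 4 is achievable: Docs in day 4; Design in day 1; Refactor in day 6; Handover in day 2; Spec in day 3; Deploy in day 5.
Nothing earlier works — the capacity limit rule out every day before day 4.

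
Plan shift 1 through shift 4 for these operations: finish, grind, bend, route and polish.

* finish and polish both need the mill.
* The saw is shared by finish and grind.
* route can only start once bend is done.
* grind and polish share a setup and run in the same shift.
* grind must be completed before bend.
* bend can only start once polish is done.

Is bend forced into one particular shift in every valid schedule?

bend can be shift 2 (e.g. finish=shift 2, grind=shift 1, route=shift 3, polish=shift 1, bend=shift 2) or shift 3 (e.g. route -> shift 4; grind -> shift 1; bend -> shift 3; polish -> shift 1; finish -> shift 2).

No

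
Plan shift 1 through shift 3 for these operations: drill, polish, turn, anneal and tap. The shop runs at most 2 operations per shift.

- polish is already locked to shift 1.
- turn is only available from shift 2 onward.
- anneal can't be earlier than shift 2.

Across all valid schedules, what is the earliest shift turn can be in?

Turn is available from shift 2.
turn at shift 2 is achievable: polish=shift 1, anneal=shift 2, drill=shift 1, turn=shift 2, tap=shift 3.

shift 2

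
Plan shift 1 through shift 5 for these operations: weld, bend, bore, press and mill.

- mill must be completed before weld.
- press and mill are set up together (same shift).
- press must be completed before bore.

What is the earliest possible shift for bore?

Precedence pushes bore to at least shift 2.
bore at shift 2 is achievable: press=shift 1, mill=shift 1, weld=shift 2, bend=shift 1, bore=shift 2.

shift 2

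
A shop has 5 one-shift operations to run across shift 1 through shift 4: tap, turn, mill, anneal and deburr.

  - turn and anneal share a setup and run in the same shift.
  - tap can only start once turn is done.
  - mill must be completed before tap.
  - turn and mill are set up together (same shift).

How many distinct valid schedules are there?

Splitting on tap: it can be shift 2 (4), shift 3 (8), shift 4 (12). Listing each branch's schedules as (turn, mill, anneal, deburr) by shift number:
tap=shift 2: (1,1,1,1) (1,1,1,2) (1,1,1,3) (1,1,1,4) — 4.
tap=shift 3: (1,1,1,1) (1,1,1,2) (1,1,1,3) (1,1,1,4) (2,2,2,1) (2,2,2,2) (2,2,2,3) (2,2,2,4) — 8.
tap=shift 4: (1,1,1,1) (1,1,1,2) (1,1,1,3) (1,1,1,4) (2,2,2,1) (2,2,2,2) (2,2,2,3) (2,2,2,4) (3,3,3,1) (3,3,3,2) (3,3,3,3) (3,3,3,4) — 12.
Summing: 4 + 8 + 12 = 24.

24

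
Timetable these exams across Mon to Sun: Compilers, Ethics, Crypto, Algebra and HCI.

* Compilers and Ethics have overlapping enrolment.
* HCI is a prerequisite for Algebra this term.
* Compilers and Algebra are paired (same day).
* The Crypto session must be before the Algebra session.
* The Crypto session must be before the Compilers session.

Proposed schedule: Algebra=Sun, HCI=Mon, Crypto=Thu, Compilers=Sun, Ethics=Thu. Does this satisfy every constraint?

Yes, all constraints hold

The Crypto session must be before the Algebra session — holds.
The Crypto session must be before the Compilers session — holds.
HCI is a prerequisite for Algebra this term — holds.
Compilers and Algebra are paired (same day) — holds.
Compilers and Ethics have overlapping enrolment — holds.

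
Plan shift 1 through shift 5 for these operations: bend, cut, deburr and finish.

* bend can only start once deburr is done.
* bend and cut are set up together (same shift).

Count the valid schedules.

Splitting on bend: it can be shift 2 (5), shift 3 (10), shift 4 (15), shift 5 (20). Listing each branch's schedules as (cut, deburr, finish) by shift number:
bend=shift 2: (2,1,1) (2,1,2) (2,1,3) (2,1,4) (2,1,5) — 5.
bend=shift 3: (3,1,1) (3,1,2) (3,1,3) (3,1,4) (3,1,5) (3,2,1) (3,2,2) (3,2,3) (3,2,4) (3,2,5) — 10.
bend=shift 4: (4,1,1) (4,1,2) (4,1,3) (4,1,4) (4,1,5) (4,2,1) (4,2,2) (4,2,3) (4,2,4) (4,2,5) (4,3,1) (4,3,2) (4,3,3) (4,3,4) (4,3,5) — 15.
bend=shift 5: (5,1,1) (5,1,2) (5,1,3) (5,1,4) (5,1,5) (5,2,1) (5,2,2) (5,2,3) (5,2,4) (5,2,5) (5,3,1) (5,3,2) (5,3,3) (5,3,4) (5,3,5) (5,4,1) (5,4,2) (5,4,3) (5,4,4) (5,4,5) — 20.
Summing: 5 + 10 + 15 + 20 = 50.

50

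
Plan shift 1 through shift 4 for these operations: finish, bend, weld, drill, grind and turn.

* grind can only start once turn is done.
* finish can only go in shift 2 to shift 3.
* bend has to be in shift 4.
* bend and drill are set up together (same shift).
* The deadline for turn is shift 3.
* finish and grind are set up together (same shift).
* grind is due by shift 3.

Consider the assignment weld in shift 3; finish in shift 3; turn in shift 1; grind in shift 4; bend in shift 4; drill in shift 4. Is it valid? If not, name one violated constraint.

The deadline for turn is shift 3 — holds.
finish and grind are set up together (same shift) — violated.
bend and drill are set up together (same shift) — holds.
grind can only start once turn is done — holds.
finish can only go in shift 2 to shift 3 — holds.
grind is due by shift 3 — violated.
bend has to be in shift 4 — holds.

No. grind is due by shift 3 is not satisfied.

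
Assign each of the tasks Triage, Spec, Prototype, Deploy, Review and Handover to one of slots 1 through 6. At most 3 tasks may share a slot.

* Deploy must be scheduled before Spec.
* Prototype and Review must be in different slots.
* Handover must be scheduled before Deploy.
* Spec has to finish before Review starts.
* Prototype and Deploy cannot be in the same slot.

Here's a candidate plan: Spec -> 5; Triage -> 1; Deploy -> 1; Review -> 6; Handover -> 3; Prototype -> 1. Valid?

Handover must be scheduled before Deploy — violated.
Prototype and Deploy cannot be in the same slot — violated.
At most 3 tasks may share a slot — holds.
Deploy must be scheduled before Spec — holds.
Spec has to finish before Review starts — holds.
Prototype and Review must be in different slots — holds.

Invalid. Handover must be scheduled before Deploy.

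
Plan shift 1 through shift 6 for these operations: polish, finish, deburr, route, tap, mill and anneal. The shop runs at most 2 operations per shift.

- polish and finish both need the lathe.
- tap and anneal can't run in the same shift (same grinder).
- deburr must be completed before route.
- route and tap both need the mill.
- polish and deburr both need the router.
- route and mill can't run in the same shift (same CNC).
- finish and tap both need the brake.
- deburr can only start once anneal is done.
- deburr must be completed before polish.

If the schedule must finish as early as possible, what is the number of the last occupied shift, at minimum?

The precedence chain requires at least 3 distinct shifts.
With at most 2 per shift and 7 operations, at least 4 shifts are needed.
4 works (last occupied shift: shift 4): for example route=shift 3, finish=shift 1, polish=shift 3, anneal=shift 1, deburr=shift 2, tap=shift 2, mill=shift 4.

shift 4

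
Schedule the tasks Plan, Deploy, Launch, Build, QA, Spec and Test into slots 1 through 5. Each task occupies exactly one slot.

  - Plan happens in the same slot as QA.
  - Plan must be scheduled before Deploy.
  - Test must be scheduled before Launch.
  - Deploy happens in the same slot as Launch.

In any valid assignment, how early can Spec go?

1

Spec at 1 is achievable: Test -> 1, Plan -> 1, Deploy -> 2, Build -> 1, QA -> 1, Spec -> 1, Launch -> 2.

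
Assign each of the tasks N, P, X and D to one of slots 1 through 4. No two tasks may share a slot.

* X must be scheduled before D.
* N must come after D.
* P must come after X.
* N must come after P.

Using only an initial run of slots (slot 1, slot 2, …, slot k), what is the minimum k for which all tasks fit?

The precedence chain requires at least 3 distinct slots.
With at most 1 per slot and 4 tasks, at least 4 slots are needed.
4 works (last occupied slot: 4): for example P=2; D=3; X=1; N=4.

4 slots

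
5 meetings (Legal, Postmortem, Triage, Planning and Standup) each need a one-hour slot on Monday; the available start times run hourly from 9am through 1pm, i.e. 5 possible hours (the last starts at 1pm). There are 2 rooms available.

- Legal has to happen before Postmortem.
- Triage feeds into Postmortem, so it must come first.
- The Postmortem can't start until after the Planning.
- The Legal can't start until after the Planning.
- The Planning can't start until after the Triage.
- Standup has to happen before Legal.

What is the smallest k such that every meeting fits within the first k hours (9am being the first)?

4 hours

The precedence chain requires at least 4 distinct hours.
With at most 2 per hour and 5 meetings, at least 3 hours are needed.
4 works (last occupied hour: 12pm): for example Standup in 9am; Postmortem in 12pm; Legal in 11am; Triage in 9am; Planning in 10am.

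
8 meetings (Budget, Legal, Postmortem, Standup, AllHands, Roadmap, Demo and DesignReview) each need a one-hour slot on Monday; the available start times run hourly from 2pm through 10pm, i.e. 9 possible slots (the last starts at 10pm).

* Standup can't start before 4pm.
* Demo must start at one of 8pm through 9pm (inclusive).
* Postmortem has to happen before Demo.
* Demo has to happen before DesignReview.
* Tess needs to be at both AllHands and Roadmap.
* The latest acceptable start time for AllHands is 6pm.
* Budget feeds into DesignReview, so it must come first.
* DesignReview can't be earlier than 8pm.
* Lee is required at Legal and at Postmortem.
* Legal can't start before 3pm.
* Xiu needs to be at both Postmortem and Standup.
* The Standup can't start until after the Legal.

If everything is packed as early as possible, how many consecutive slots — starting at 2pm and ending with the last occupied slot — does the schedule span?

8 slots

The precedence chain requires at least 3 distinct slots.
Propagating the time windows through the other constraints, DesignReview can't land before 9pm — that is slot 8 counting from 2pm — so the schedule must run through at least 8 slots.
8 works (last occupied slot: 9pm): for example Budget=2pm; AllHands=2pm; Demo=8pm; Legal=3pm; Postmortem=2pm; DesignReview=9pm; Standup=4pm; Roadmap=3pm.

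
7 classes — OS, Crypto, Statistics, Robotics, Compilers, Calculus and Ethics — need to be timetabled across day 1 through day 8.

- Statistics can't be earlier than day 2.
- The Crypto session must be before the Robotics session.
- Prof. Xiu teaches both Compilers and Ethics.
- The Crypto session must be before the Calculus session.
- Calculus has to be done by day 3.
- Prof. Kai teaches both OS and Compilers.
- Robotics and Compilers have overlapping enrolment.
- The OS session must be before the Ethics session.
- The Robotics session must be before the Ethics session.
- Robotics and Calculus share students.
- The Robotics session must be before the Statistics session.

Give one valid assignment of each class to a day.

Ethics -> day 4, Crypto -> day 1, Calculus -> day 2, OS -> day 1, Compilers -> day 2, Statistics -> day 4, Robotics -> day 3

Checking: Robotics(day 3) before Statistics(day 4); OS(day 1) before Ethics(day 4); Crypto(day 1) before Robotics(day 3); Crypto(day 1) before Calculus(day 2); Robotics(day 3) before Ethics(day 4); Compilers(day 2) != Ethics(day 4); Robotics(day 3) != Compilers(day 2); OS(day 1) != Compilers(day 2); Robotics(day 3) != Calculus(day 2); Statistics=day 4 in [day 2,day 8]; Calculus=day 2 in [day 1,day 3].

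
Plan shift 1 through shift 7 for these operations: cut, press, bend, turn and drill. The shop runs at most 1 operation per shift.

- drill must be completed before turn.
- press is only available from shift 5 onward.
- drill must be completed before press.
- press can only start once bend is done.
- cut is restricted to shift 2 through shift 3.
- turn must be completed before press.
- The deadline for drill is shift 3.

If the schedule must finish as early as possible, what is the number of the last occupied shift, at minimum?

The precedence chain requires at least 3 distinct shifts.
With at most 1 per shift and 5 operations, at least 5 shifts are needed.
press can't be placed before shift 5, so the schedule must run through at least shift 5.
5 works (last occupied shift: shift 5): for example drill in shift 1; press in shift 5; bend in shift 4; cut in shift 2; turn in shift 3.

shift 5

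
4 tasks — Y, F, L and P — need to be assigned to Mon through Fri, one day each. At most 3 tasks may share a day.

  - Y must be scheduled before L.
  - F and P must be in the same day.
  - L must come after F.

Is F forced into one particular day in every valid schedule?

F can be Mon (e.g. P=Mon, F=Mon, L=Tue, Y=Mon) or Tue (e.g. P -> Tue, L -> Wed, Y -> Mon, F -> Tue).

No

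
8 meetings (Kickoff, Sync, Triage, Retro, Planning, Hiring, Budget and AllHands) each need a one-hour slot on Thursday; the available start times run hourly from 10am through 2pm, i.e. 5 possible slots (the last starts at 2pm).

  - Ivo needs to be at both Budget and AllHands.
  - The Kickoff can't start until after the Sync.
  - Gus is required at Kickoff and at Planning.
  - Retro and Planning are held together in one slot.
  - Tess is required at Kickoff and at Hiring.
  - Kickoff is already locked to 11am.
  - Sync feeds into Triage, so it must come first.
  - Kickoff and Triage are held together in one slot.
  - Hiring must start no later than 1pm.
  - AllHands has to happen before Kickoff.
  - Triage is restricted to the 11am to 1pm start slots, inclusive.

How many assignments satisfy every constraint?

Splitting on Retro: it can be 10am (12), 12pm (12), 1pm (12), 2pm (12). Listing each branch's schedules as (Kickoff, Sync, Triage, Planning, Hiring, Budget, AllHands):
Retro=10am: (11am,10am,11am,10am,10am,11am,10am) (11am,10am,11am,10am,10am,12pm,10am) (11am,10am,11am,10am,10am,1pm,10am) (11am,10am,11am,10am,10am,2pm,10am) (11am,10am,11am,10am,12pm,11am,10am) (11am,10am,11am,10am,12pm,12pm,10am) (11am,10am,11am,10am,12pm,1pm,10am) (11am,10am,11am,10am,12pm,2pm,10am) (11am,10am,11am,10am,1pm,11am,10am) (11am,10am,11am,10am,1pm,12pm,10am) (11am,10am,11am,10am,1pm,1pm,10am) (11am,10am,11am,10am,1pm,2pm,10am) — 12.
Retro=12pm: (11am,10am,11am,12pm,10am,11am,10am) (11am,10am,11am,12pm,10am,12pm,10am) (11am,10am,11am,12pm,10am,1pm,10am) (11am,10am,11am,12pm,10am,2pm,10am) (11am,10am,11am,12pm,12pm,11am,10am) (11am,10am,11am,12pm,12pm,12pm,10am) (11am,10am,11am,12pm,12pm,1pm,10am) (11am,10am,11am,12pm,12pm,2pm,10am) (11am,10am,11am,12pm,1pm,11am,10am) (11am,10am,11am,12pm,1pm,12pm,10am) (11am,10am,11am,12pm,1pm,1pm,10am) (11am,10am,11am,12pm,1pm,2pm,10am) — 12.
Retro=1pm: (11am,10am,11am,1pm,10am,11am,10am) (11am,10am,11am,1pm,10am,12pm,10am) (11am,10am,11am,1pm,10am,1pm,10am) (11am,10am,11am,1pm,10am,2pm,10am) (11am,10am,11am,1pm,12pm,11am,10am) (11am,10am,11am,1pm,12pm,12pm,10am) (11am,10am,11am,1pm,12pm,1pm,10am) (11am,10am,11am,1pm,12pm,2pm,10am) (11am,10am,11am,1pm,1pm,11am,10am) (11am,10am,11am,1pm,1pm,12pm,10am) (11am,10am,11am,1pm,1pm,1pm,10am) (11am,10am,11am,1pm,1pm,2pm,10am) — 12.
Retro=2pm: (11am,10am,11am,2pm,10am,11am,10am) (11am,10am,11am,2pm,10am,12pm,10am) (11am,10am,11am,2pm,10am,1pm,10am) (11am,10am,11am,2pm,10am,2pm,10am) (11am,10am,11am,2pm,12pm,11am,10am) (11am,10am,11am,2pm,12pm,12pm,10am) (11am,10am,11am,2pm,12pm,1pm,10am) (11am,10am,11am,2pm,12pm,2pm,10am) (11am,10am,11am,2pm,1pm,11am,10am) (11am,10am,11am,2pm,1pm,12pm,10am) (11am,10am,11am,2pm,1pm,1pm,10am) (11am,10am,11am,2pm,1pm,2pm,10am) — 12.
Summing: 12 + 12 + 12 + 12 = 48.

48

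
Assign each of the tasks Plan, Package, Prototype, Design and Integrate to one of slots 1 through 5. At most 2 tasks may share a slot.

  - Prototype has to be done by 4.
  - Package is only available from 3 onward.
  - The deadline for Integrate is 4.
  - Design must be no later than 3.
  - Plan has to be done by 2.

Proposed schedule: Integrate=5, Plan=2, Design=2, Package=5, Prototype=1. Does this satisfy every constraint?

Package is only available from 3 onward — holds.
Design must be no later than 3 — holds.
Plan has to be done by 2 — holds.
At most 2 tasks may share a slot — holds.
The deadline for Integrate is 4 — violated.
Prototype has to be done by 4 — holds.

Invalid. The deadline for Integrate is 4.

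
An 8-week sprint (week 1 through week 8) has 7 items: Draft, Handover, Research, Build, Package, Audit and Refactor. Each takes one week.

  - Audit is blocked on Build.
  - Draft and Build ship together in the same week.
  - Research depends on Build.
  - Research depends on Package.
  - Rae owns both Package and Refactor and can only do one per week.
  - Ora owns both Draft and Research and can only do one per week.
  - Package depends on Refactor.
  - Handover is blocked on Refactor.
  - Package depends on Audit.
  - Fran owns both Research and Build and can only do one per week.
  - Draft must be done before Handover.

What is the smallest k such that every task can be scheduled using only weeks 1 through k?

4 weeks

The precedence chain requires at least 4 distinct weeks.
4 works (last occupied week: week 4): for example Handover -> week 2, Build -> week 1, Audit -> week 2, Draft -> week 1, Research -> week 4, Refactor -> week 1, Package -> week 3.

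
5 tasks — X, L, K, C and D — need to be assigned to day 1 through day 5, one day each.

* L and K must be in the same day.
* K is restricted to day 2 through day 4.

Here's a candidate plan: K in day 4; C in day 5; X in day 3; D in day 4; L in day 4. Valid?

Yes

K is restricted to day 2 through day 4 — holds.
L and K must be in the same day — holds.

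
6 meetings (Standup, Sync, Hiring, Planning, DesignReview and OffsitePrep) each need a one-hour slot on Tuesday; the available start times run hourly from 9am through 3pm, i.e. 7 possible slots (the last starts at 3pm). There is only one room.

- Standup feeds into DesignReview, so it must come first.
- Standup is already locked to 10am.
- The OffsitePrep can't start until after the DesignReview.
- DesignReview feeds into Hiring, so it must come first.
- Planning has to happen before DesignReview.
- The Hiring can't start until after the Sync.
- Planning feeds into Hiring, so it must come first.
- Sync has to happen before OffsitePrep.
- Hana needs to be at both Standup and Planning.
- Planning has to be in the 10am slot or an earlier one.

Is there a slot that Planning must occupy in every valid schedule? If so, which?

9am

Planning's window is 9am–10am.
Standup is fixed at 10am, and Planning can't share a slot with Standup.
So Planning must be 9am.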